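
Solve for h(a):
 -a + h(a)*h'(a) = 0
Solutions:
 h(a) = -sqrt(C1 + a^2)
 h(a) = sqrt(C1 + a^2)


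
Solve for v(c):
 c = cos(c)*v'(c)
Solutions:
 v(c) = C1 + Integral(c/cos(c), c)


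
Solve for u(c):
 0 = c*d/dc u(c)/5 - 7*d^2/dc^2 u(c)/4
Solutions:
 u(c) = C1 + C2*erfi(sqrt(70)*c/35)


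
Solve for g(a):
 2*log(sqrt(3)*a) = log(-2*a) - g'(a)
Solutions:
 g(a) = C1 - a*log(a) + a*(-log(3) + log(2) + 1 + I*pi)


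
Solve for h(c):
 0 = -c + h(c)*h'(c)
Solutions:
 h(c) = -sqrt(C1 + c^2)
 h(c) = sqrt(C1 + c^2)


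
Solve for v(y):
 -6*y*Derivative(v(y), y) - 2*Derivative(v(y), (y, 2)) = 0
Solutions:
 v(y) = C1 + C2*erf(sqrt(6)*y/2)


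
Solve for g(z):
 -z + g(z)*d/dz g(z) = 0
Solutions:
 g(z) = -sqrt(C1 + z^2)
 g(z) = sqrt(C1 + z^2)


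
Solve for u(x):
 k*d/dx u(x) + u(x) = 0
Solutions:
 u(x) = C1*exp(-x/k)


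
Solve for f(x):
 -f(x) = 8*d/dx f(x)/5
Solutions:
 f(x) = C1*exp(-5*x/8)


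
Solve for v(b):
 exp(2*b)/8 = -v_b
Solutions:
 v(b) = C1 - exp(2*b)/16


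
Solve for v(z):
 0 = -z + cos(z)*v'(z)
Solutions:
 v(z) = C1 + Integral(z/cos(z), z)


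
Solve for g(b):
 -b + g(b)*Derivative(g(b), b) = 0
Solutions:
 g(b) = -sqrt(C1 + b^2)
 g(b) = sqrt(C1 + b^2)


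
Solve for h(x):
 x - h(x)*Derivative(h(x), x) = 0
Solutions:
 h(x) = -sqrt(C1 + x^2)
 h(x) = sqrt(C1 + x^2)


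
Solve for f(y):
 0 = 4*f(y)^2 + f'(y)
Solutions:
 f(y) = 1/(C1 + 4*y)


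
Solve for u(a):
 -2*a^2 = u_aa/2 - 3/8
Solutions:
 u(a) = C1 + C2*a - a^4/3 + 3*a^2/8


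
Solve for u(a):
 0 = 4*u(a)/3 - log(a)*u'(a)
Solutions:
 u(a) = C1*exp(4*li(a)/3)


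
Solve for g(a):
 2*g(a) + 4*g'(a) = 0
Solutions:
 g(a) = C1*exp(-a/2)


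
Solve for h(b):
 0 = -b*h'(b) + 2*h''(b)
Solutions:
 h(b) = C1 + C2*erfi(b/2)


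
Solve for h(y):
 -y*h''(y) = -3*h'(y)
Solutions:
 h(y) = C1 + C2*y^4


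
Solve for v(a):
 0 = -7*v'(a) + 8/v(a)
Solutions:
 v(a) = -sqrt(C1 + 112*a)/7
 v(a) = sqrt(C1 + 112*a)/7


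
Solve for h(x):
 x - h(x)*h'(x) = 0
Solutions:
 h(x) = -sqrt(C1 + x^2)
 h(x) = sqrt(C1 + x^2)


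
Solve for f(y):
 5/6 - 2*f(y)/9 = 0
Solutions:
 f(y) = 15/4


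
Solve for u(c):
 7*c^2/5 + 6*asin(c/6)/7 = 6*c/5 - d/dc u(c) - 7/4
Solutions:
 u(c) = C1 - 7*c^3/15 + 3*c^2/5 - 6*c*asin(c/6)/7 - 7*c/4 - 6*sqrt(36 - c^2)/7


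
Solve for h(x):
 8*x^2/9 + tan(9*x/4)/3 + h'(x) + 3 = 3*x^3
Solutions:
 h(x) = C1 + 3*x^4/4 - 8*x^3/27 - 3*x + 4*log(cos(9*x/4))/27


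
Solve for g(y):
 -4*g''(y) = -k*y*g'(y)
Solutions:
 g(y) = Piecewise((-sqrt(2)*sqrt(pi)*C1*erf(sqrt(2)*y*sqrt(-k)/4)/sqrt(-k) - C2, (k > 0) | (k < 0)), (-C1*y - C2, True))


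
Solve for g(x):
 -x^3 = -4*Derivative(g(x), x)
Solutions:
 g(x) = C1 + x^4/16


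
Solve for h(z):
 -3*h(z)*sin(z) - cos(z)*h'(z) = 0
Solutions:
 h(z) = C1*cos(z)^3


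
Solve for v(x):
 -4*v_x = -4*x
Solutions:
 v(x) = C1 + x^2/2


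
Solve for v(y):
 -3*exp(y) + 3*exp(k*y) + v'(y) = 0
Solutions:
 v(y) = C1 + 3*exp(y) - 3*exp(k*y)/k


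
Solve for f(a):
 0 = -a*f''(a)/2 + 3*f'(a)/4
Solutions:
 f(a) = C1 + C2*a^(5/2)


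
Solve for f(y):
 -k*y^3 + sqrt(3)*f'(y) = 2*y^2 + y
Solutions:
 f(y) = C1 + sqrt(3)*k*y^4/12 + 2*sqrt(3)*y^3/9 + sqrt(3)*y^2/6


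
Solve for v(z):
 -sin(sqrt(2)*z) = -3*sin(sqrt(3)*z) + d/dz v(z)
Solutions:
 v(z) = C1 + sqrt(2)*cos(sqrt(2)*z)/2 - sqrt(3)*cos(sqrt(3)*z)


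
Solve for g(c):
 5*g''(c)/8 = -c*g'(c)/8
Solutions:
 g(c) = C1 + C2*erf(sqrt(10)*c/10)


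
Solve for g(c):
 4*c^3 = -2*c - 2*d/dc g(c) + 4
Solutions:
 g(c) = C1 - c^4/2 - c^2/2 + 2*c


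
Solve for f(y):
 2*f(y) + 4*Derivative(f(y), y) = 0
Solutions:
 f(y) = C1*exp(-y/2)


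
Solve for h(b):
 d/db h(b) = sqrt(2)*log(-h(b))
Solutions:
 -li(-h(b)) = C1 + sqrt(2)*b


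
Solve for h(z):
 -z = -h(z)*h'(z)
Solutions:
 h(z) = -sqrt(C1 + z^2)
 h(z) = sqrt(C1 + z^2)


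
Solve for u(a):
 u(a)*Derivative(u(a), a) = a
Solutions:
 u(a) = -sqrt(C1 + a^2)
 u(a) = sqrt(C1 + a^2)


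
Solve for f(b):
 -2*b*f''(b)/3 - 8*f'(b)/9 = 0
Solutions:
 f(b) = C1 + C2/b^(1/3)


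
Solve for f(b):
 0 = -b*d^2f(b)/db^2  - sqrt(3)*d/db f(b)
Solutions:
 f(b) = C1 + C2*b^(1 - sqrt(3))


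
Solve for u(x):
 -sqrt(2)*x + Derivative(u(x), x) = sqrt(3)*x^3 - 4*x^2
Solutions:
 u(x) = C1 + sqrt(3)*x^4/4 - 4*x^3/3 + sqrt(2)*x^2/2


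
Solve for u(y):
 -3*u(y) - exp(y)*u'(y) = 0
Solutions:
 u(y) = C1*exp(3*exp(-y))


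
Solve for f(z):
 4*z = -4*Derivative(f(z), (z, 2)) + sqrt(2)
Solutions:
 f(z) = C1 + C2*z - z^3/6 + sqrt(2)*z^2/8


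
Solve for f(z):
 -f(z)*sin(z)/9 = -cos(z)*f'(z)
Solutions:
 f(z) = C1/cos(z)^(1/9)


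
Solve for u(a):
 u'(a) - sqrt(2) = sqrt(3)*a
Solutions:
 u(a) = C1 + sqrt(3)*a^2/2 + sqrt(2)*a


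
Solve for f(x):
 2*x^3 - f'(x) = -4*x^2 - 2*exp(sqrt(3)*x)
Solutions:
 f(x) = C1 + x^4/2 + 4*x^3/3 + 2*sqrt(3)*exp(sqrt(3)*x)/3


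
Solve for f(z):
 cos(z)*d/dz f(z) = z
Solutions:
 f(z) = C1 + Integral(z/cos(z), z)


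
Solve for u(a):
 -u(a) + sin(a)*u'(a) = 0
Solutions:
 u(a) = C1*sqrt(cos(a) - 1)/sqrt(cos(a) + 1)


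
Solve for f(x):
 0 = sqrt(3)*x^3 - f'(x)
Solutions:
 f(x) = C1 + sqrt(3)*x^4/4


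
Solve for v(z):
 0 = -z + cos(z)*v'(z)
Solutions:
 v(z) = C1 + Integral(z/cos(z), z)


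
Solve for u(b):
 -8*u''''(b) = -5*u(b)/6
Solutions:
 u(b) = C1*exp(-3^(3/4)*5^(1/4)*b/6) + C2*exp(3^(3/4)*5^(1/4)*b/6) + C3*sin(3^(3/4)*5^(1/4)*b/6) + C4*cos(3^(3/4)*5^(1/4)*b/6)


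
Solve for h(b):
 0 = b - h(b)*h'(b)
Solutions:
 h(b) = -sqrt(C1 + b^2)
 h(b) = sqrt(C1 + b^2)


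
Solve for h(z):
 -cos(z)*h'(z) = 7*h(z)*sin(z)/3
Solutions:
 h(z) = C1*cos(z)^(7/3)


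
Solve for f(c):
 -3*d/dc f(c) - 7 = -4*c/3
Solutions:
 f(c) = C1 + 2*c^2/9 - 7*c/3


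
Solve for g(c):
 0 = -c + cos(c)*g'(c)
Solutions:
 g(c) = C1 + Integral(c/cos(c), c)


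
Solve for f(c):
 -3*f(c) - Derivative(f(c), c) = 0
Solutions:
 f(c) = C1*exp(-3*c)


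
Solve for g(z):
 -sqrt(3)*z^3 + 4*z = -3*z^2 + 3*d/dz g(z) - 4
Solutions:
 g(z) = C1 - sqrt(3)*z^4/12 + z^3/3 + 2*z^2/3 + 4*z/3


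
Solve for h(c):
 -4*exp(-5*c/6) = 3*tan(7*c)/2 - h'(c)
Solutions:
 h(c) = C1 + 3*log(tan(7*c)^2 + 1)/28 - 24*exp(-5*c/6)/5


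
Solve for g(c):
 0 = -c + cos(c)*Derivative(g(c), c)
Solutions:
 g(c) = C1 + Integral(c/cos(c), c)


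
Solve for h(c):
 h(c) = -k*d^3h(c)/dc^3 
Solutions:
 h(c) = C1*exp(c*(-1/k)^(1/3)) + C2*exp(c*(-1/k)^(1/3)*(-1 + sqrt(3)*I)/2) + C3*exp(-c*(-1/k)^(1/3)*(1 + sqrt(3)*I)/2)


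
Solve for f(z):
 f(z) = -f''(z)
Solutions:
 f(z) = C1*sin(z) + C2*cos(z)


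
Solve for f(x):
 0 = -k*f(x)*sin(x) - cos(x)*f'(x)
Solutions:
 f(x) = C1*exp(k*log(cos(x)))


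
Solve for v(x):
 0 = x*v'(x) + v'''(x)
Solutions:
 v(x) = C1 + Integral(C2*airyai(-x) + C3*airybi(-x), x)


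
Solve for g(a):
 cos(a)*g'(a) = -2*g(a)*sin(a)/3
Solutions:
 g(a) = C1*cos(a)^(2/3)


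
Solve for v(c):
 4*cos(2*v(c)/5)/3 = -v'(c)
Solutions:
 4*c/3 - 5*log(sin(2*v(c)/5) - 1)/4 + 5*log(sin(2*v(c)/5) + 1)/4 = C1


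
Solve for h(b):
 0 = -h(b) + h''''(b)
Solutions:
 h(b) = C1*exp(-b) + C2*exp(b) + C3*sin(b) + C4*cos(b)


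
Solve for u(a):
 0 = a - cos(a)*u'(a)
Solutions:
 u(a) = C1 + Integral(a/cos(a), a)


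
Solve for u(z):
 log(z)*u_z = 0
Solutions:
 u(z) = C1


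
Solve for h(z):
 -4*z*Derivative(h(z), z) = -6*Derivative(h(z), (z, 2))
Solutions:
 h(z) = C1 + C2*erfi(sqrt(3)*z/3)


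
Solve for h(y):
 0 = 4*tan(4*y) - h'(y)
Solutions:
 h(y) = C1 - log(cos(4*y))


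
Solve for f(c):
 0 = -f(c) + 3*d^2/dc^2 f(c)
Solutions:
 f(c) = C1*exp(-sqrt(3)*c/3) + C2*exp(sqrt(3)*c/3)


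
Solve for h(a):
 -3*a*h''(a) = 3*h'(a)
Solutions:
 h(a) = C1 + C2*log(a)


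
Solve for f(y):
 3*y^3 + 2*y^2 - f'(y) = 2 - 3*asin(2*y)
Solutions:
 f(y) = C1 + 3*y^4/4 + 2*y^3/3 + 3*y*asin(2*y) - 2*y + 3*sqrt(1 - 4*y^2)/2


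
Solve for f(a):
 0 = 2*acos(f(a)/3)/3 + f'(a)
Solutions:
 Integral(1/acos(_y/3), (_y, f(a))) = C1 - 2*a/3


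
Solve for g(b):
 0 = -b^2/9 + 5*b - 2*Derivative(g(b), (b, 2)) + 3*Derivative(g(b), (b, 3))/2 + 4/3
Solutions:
 g(b) = C1 + C2*b + C3*exp(4*b/3) - b^4/216 + 29*b^3/72 + 119*b^2/96


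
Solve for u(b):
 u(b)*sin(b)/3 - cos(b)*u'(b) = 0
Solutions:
 u(b) = C1/cos(b)^(1/3)


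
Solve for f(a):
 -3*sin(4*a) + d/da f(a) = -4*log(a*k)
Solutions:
 f(a) = C1 - 4*a*log(a*k) + 4*a - 3*cos(4*a)/4


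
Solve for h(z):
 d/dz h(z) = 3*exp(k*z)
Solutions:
 h(z) = C1 + 3*exp(k*z)/k


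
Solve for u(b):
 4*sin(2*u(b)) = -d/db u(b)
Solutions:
 u(b) = pi - acos((-C1 - exp(16*b))/(C1 - exp(16*b)))/2
 u(b) = acos((-C1 - exp(16*b))/(C1 - exp(16*b)))/2


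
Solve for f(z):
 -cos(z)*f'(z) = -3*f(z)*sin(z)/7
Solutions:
 f(z) = C1/cos(z)^(3/7)


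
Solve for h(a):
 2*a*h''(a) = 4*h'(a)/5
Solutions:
 h(a) = C1 + C2*a^(7/5)


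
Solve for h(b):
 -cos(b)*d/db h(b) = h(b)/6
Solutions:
 h(b) = C1*(sin(b) - 1)^(1/12)/(sin(b) + 1)^(1/12)


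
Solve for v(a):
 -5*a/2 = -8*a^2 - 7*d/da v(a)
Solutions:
 v(a) = C1 - 8*a^3/21 + 5*a^2/28


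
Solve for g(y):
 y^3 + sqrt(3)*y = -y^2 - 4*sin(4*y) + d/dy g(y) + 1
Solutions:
 g(y) = C1 + y^4/4 + y^3/3 + sqrt(3)*y^2/2 - y - cos(4*y)


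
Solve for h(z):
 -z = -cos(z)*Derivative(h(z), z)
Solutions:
 h(z) = C1 + Integral(z/cos(z), z)


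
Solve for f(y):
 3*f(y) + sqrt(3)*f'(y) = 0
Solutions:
 f(y) = C1*exp(-sqrt(3)*y)


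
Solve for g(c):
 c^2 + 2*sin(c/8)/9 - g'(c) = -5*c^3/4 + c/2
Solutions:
 g(c) = C1 + 5*c^4/16 + c^3/3 - c^2/4 - 16*cos(c/8)/9


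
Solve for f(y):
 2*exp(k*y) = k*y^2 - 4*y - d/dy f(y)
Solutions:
 f(y) = C1 + k*y^3/3 - 2*y^2 - 2*exp(k*y)/k


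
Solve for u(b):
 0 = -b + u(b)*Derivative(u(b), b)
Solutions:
 u(b) = -sqrt(C1 + b^2)
 u(b) = sqrt(C1 + b^2)


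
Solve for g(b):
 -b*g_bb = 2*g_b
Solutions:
 g(b) = C1 + C2/b


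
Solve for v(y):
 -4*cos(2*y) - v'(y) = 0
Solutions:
 v(y) = C1 - 2*sin(2*y)


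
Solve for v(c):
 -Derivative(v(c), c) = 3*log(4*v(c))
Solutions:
 Integral(1/(log(_y) + 2*log(2)), (_y, v(c)))/3 = C1 - c


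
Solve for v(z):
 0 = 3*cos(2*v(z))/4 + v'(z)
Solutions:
 v(z) = -asin((C1 + exp(3*z))/(C1 - exp(3*z)))/2 + pi/2
 v(z) = asin((C1 + exp(3*z))/(C1 - exp(3*z)))/2


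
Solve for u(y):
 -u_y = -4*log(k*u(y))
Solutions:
 li(k*u(y))/k = C1 + 4*y


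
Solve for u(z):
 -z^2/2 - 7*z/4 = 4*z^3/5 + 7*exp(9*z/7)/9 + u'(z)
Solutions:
 u(z) = C1 - z^4/5 - z^3/6 - 7*z^2/8 - 49*exp(9*z/7)/81


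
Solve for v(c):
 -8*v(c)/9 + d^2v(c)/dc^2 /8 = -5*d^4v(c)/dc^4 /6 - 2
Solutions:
 v(c) = C1*exp(-sqrt(30)*c*sqrt(-9 + sqrt(15441))/60) + C2*exp(sqrt(30)*c*sqrt(-9 + sqrt(15441))/60) + C3*sin(sqrt(30)*c*sqrt(9 + sqrt(15441))/60) + C4*cos(sqrt(30)*c*sqrt(9 + sqrt(15441))/60) + 9/4


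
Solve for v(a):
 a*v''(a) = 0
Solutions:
 v(a) = C1 + C2*a


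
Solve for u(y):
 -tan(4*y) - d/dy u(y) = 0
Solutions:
 u(y) = C1 + log(cos(4*y))/4


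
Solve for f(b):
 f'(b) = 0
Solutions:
 f(b) = C1


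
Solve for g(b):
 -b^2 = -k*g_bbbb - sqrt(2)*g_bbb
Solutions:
 g(b) = C1 + C2*b + C3*b^2 + C4*exp(-sqrt(2)*b/k) + sqrt(2)*b^5/120 - b^4*k/24 + sqrt(2)*b^3*k^2/12


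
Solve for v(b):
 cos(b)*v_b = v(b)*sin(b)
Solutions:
 v(b) = C1/cos(b)


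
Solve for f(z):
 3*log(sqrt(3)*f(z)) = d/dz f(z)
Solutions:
 -2*Integral(1/(2*log(_y) + log(3)), (_y, f(z)))/3 = C1 - z


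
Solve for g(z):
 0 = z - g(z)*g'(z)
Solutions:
 g(z) = -sqrt(C1 + z^2)
 g(z) = sqrt(C1 + z^2)


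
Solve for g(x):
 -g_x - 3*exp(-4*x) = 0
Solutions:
 g(x) = C1 + 3*exp(-4*x)/4


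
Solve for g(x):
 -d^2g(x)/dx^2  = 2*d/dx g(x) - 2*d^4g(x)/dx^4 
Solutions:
 g(x) = C1 + C2*exp(-6^(1/3)*x*(6^(1/3)/(sqrt(318) + 18)^(1/3) + (sqrt(318) + 18)^(1/3))/12)*sin(2^(1/3)*3^(1/6)*x*(-3^(2/3)*(sqrt(318) + 18)^(1/3) + 3*2^(1/3)/(sqrt(318) + 18)^(1/3))/12) + C3*exp(-6^(1/3)*x*(6^(1/3)/(sqrt(318) + 18)^(1/3) + (sqrt(318) + 18)^(1/3))/12)*cos(2^(1/3)*3^(1/6)*x*(-3^(2/3)*(sqrt(318) + 18)^(1/3) + 3*2^(1/3)/(sqrt(318) + 18)^(1/3))/12) + C4*exp(6^(1/3)*x*(6^(1/3)/(sqrt(318) + 18)^(1/3) + (sqrt(318) + 18)^(1/3))/6)


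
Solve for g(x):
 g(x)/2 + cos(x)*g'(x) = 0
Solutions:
 g(x) = C1*(sin(x) - 1)^(1/4)/(sin(x) + 1)^(1/4)


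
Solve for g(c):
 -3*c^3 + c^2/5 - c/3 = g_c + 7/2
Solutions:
 g(c) = C1 - 3*c^4/4 + c^3/15 - c^2/6 - 7*c/2


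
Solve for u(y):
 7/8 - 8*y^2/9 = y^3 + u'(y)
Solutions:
 u(y) = C1 - y^4/4 - 8*y^3/27 + 7*y/8


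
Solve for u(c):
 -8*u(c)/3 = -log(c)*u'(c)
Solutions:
 u(c) = C1*exp(8*li(c)/3)


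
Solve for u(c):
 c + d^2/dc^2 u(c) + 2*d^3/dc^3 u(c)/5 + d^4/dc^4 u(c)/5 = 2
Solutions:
 u(c) = C1 + C2*c - c^3/6 + 6*c^2/5 + (C3*sin(2*c) + C4*cos(2*c))*exp(-c)


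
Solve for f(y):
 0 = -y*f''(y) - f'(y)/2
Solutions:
 f(y) = C1 + C2*sqrt(y)


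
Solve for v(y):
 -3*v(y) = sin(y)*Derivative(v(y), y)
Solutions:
 v(y) = C1*(cos(y) + 1)^(3/2)/(cos(y) - 1)^(3/2)


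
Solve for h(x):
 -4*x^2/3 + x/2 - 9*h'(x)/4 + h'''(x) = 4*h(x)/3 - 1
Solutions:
 h(x) = C1*exp(-3^(1/3)*x*(9/(sqrt(13) + 16)^(1/3) + 3^(1/3)*(sqrt(13) + 16)^(1/3))/12)*sin(3^(1/6)*x*(-(sqrt(13) + 16)^(1/3) + 3*3^(2/3)/(sqrt(13) + 16)^(1/3))/4) + C2*exp(-3^(1/3)*x*(9/(sqrt(13) + 16)^(1/3) + 3^(1/3)*(sqrt(13) + 16)^(1/3))/12)*cos(3^(1/6)*x*(-(sqrt(13) + 16)^(1/3) + 3*3^(2/3)/(sqrt(13) + 16)^(1/3))/4) + C3*exp(3^(1/3)*x*(9/(sqrt(13) + 16)^(1/3) + 3^(1/3)*(sqrt(13) + 16)^(1/3))/6) - x^2 + 15*x/4 - 357/64


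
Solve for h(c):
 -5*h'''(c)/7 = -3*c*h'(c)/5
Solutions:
 h(c) = C1 + Integral(C2*airyai(105^(1/3)*c/5) + C3*airybi(105^(1/3)*c/5), c)


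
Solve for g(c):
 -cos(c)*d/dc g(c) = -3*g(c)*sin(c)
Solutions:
 g(c) = C1/cos(c)^3


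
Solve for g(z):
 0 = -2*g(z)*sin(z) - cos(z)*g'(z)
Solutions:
 g(z) = C1*cos(z)^2


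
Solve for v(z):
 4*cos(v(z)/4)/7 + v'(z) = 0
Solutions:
 4*z/7 - 2*log(sin(v(z)/4) - 1) + 2*log(sin(v(z)/4) + 1) = C1


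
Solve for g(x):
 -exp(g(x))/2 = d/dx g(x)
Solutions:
 g(x) = log(1/(C1 + x)) + log(2)


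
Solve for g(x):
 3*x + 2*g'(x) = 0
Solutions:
 g(x) = C1 - 3*x^2/4


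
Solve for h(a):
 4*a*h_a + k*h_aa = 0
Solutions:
 h(a) = C1 + C2*sqrt(k)*erf(sqrt(2)*a*sqrt(1/k))


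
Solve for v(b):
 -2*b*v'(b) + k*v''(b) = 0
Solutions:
 v(b) = C1 + C2*erf(b*sqrt(-1/k))/sqrt(-1/k)


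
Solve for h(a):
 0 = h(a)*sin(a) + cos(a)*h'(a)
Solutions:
 h(a) = C1*cos(a)


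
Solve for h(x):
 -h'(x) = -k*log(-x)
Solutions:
 h(x) = C1 + k*x*log(-x) - k*x


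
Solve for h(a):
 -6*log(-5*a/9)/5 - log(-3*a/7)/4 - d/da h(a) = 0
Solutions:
 h(a) = C1 - 29*a*log(-a)/20 + a*(-24*log(5) + 5*log(7) + 29 + 43*log(3))/20


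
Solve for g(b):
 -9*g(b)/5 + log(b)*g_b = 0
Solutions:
 g(b) = C1*exp(9*li(b)/5)


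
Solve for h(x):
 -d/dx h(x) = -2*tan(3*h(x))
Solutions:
 h(x) = -asin(C1*exp(6*x))/3 + pi/3
 h(x) = asin(C1*exp(6*x))/3


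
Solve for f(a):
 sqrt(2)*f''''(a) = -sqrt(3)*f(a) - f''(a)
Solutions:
 f(a) = (C1*sin(2^(7/8)*3^(1/8)*a*cos(atan(sqrt(-1 + 4*sqrt(6)))/2)/2) + C2*cos(2^(7/8)*3^(1/8)*a*cos(atan(sqrt(-1 + 4*sqrt(6)))/2)/2))*exp(-2^(7/8)*3^(1/8)*a*sin(atan(sqrt(-1 + 4*sqrt(6)))/2)/2) + (C3*sin(2^(7/8)*3^(1/8)*a*cos(atan(sqrt(-1 + 4*sqrt(6)))/2)/2) + C4*cos(2^(7/8)*3^(1/8)*a*cos(atan(sqrt(-1 + 4*sqrt(6)))/2)/2))*exp(2^(7/8)*3^(1/8)*a*sin(atan(sqrt(-1 + 4*sqrt(6)))/2)/2)


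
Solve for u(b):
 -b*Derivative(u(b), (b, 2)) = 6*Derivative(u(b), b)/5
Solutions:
 u(b) = C1 + C2/b^(1/5)


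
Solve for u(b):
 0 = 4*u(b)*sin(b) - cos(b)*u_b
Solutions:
 u(b) = C1/cos(b)^4


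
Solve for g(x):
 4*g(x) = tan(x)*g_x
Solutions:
 g(x) = C1*sin(x)^4


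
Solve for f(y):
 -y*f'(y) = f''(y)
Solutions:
 f(y) = C1 + C2*erf(sqrt(2)*y/2)


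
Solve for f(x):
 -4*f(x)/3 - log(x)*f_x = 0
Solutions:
 f(x) = C1*exp(-4*li(x)/3)


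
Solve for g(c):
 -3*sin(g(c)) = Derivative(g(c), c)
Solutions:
 g(c) = -acos((-C1 - exp(6*c))/(C1 - exp(6*c))) + 2*pi
 g(c) = acos((-C1 - exp(6*c))/(C1 - exp(6*c)))


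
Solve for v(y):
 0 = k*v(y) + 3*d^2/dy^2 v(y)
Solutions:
 v(y) = C1*exp(-sqrt(3)*y*sqrt(-k)/3) + C2*exp(sqrt(3)*y*sqrt(-k)/3)


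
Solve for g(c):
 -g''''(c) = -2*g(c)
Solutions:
 g(c) = C1*exp(-2^(1/4)*c) + C2*exp(2^(1/4)*c) + C3*sin(2^(1/4)*c) + C4*cos(2^(1/4)*c)


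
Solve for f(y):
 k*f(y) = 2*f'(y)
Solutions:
 f(y) = C1*exp(k*y/2)


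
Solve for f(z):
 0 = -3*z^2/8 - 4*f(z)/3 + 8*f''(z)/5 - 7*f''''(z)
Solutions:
 f(z) = -9*z^2/32 + (C1*sin(sqrt(2)*21^(3/4)*z*sin(atan(sqrt(489)/6)/2)/21) + C2*cos(sqrt(2)*21^(3/4)*z*sin(atan(sqrt(489)/6)/2)/21))*exp(-sqrt(2)*21^(3/4)*z*cos(atan(sqrt(489)/6)/2)/21) + (C3*sin(sqrt(2)*21^(3/4)*z*sin(atan(sqrt(489)/6)/2)/21) + C4*cos(sqrt(2)*21^(3/4)*z*sin(atan(sqrt(489)/6)/2)/21))*exp(sqrt(2)*21^(3/4)*z*cos(atan(sqrt(489)/6)/2)/21) - 27/40


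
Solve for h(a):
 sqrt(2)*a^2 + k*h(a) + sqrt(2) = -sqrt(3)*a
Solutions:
 h(a) = (-sqrt(2)*a^2 - sqrt(3)*a - sqrt(2))/k


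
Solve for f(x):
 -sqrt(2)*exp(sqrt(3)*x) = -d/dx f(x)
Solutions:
 f(x) = C1 + sqrt(6)*exp(sqrt(3)*x)/3


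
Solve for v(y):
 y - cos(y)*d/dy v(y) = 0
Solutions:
 v(y) = C1 + Integral(y/cos(y), y)


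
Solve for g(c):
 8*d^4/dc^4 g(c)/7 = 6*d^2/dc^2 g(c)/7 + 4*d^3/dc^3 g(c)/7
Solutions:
 g(c) = C1 + C2*c + C3*exp(c*(1 - sqrt(13))/4) + C4*exp(c*(1 + sqrt(13))/4)


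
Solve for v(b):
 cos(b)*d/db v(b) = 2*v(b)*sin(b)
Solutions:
 v(b) = C1/cos(b)^2


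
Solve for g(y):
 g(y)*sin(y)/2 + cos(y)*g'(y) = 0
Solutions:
 g(y) = C1*sqrt(cos(y))


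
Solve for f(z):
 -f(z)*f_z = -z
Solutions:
 f(z) = -sqrt(C1 + z^2)
 f(z) = sqrt(C1 + z^2)


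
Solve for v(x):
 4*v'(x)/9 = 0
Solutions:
 v(x) = C1


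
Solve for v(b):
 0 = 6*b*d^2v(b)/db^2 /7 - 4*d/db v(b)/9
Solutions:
 v(b) = C1 + C2*b^(41/27)


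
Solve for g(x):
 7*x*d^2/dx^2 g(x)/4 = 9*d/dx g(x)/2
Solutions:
 g(x) = C1 + C2*x^(25/7)


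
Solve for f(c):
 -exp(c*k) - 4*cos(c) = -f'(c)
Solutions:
 f(c) = C1 + 4*sin(c) + exp(c*k)/k


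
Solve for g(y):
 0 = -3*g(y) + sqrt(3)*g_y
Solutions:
 g(y) = C1*exp(sqrt(3)*y)


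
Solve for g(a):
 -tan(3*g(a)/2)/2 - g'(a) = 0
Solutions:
 g(a) = -2*asin(C1*exp(-3*a/4))/3 + 2*pi/3
 g(a) = 2*asin(C1*exp(-3*a/4))/3


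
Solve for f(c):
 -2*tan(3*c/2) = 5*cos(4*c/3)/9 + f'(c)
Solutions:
 f(c) = C1 + 4*log(cos(3*c/2))/3 - 5*sin(4*c/3)/12


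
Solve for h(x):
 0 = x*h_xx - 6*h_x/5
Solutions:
 h(x) = C1 + C2*x^(11/5)


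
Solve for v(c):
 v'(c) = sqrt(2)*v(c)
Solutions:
 v(c) = C1*exp(sqrt(2)*c)


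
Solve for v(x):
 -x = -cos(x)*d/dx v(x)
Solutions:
 v(x) = C1 + Integral(x/cos(x), x)


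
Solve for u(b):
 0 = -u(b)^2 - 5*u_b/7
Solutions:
 u(b) = 5/(C1 + 7*b)


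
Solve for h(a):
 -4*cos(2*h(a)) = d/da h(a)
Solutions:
 h(a) = -asin((C1 + exp(16*a))/(C1 - exp(16*a)))/2 + pi/2
 h(a) = asin((C1 + exp(16*a))/(C1 - exp(16*a)))/2


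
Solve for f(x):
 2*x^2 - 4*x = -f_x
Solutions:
 f(x) = C1 - 2*x^3/3 + 2*x^2


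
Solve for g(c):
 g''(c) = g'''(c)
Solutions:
 g(c) = C1 + C2*c + C3*exp(c)


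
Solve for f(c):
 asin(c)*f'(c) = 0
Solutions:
 f(c) = C1


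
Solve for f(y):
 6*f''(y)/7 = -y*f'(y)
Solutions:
 f(y) = C1 + C2*erf(sqrt(21)*y/6)


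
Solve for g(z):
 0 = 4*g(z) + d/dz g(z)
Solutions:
 g(z) = C1*exp(-4*z)


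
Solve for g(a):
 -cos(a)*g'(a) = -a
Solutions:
 g(a) = C1 + Integral(a/cos(a), a)


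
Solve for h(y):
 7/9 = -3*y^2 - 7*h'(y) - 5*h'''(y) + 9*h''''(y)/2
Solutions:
 h(y) = C1 + C2*exp(y*(-(27*sqrt(363489) + 16309)^(1/3) - 100/(27*sqrt(363489) + 16309)^(1/3) + 20)/54)*sin(sqrt(3)*y*(-(27*sqrt(363489) + 16309)^(1/3) + 100/(27*sqrt(363489) + 16309)^(1/3))/54) + C3*exp(y*(-(27*sqrt(363489) + 16309)^(1/3) - 100/(27*sqrt(363489) + 16309)^(1/3) + 20)/54)*cos(sqrt(3)*y*(-(27*sqrt(363489) + 16309)^(1/3) + 100/(27*sqrt(363489) + 16309)^(1/3))/54) + C4*exp(y*(100/(27*sqrt(363489) + 16309)^(1/3) + 10 + (27*sqrt(363489) + 16309)^(1/3))/27) - y^3/7 + 221*y/441


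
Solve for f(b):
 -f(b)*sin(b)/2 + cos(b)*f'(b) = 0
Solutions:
 f(b) = C1/sqrt(cos(b))


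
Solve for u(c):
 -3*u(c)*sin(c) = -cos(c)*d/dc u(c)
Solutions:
 u(c) = C1/cos(c)^3


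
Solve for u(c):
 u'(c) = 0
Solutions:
 u(c) = C1


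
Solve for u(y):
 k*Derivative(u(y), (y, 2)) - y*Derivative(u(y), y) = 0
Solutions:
 u(y) = C1 + C2*erf(sqrt(2)*y*sqrt(-1/k)/2)/sqrt(-1/k)


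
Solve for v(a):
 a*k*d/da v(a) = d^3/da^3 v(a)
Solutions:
 v(a) = C1 + Integral(C2*airyai(a*k^(1/3)) + C3*airybi(a*k^(1/3)), a)


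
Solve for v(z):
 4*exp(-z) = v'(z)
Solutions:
 v(z) = C1 - 4*exp(-z)


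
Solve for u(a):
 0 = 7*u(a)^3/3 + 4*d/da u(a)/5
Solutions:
 u(a) = -sqrt(6)*sqrt(-1/(C1 - 35*a))
 u(a) = sqrt(6)*sqrt(-1/(C1 - 35*a))


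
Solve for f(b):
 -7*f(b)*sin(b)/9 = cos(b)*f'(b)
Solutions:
 f(b) = C1*cos(b)^(7/9)


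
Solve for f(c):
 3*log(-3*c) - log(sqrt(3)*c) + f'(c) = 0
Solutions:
 f(c) = C1 - 2*c*log(c) + c*(-5*log(3)/2 + 2 - 3*I*pi)


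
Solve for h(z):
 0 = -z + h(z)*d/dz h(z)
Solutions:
 h(z) = -sqrt(C1 + z^2)
 h(z) = sqrt(C1 + z^2)


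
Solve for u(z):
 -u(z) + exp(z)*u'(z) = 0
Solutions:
 u(z) = C1*exp(-exp(-z))


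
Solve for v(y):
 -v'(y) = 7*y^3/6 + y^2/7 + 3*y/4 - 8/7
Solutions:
 v(y) = C1 - 7*y^4/24 - y^3/21 - 3*y^2/8 + 8*y/7


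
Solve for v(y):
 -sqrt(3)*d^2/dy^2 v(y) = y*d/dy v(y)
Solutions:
 v(y) = C1 + C2*erf(sqrt(2)*3^(3/4)*y/6)


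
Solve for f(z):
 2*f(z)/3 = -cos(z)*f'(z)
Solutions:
 f(z) = C1*(sin(z) - 1)^(1/3)/(sin(z) + 1)^(1/3)


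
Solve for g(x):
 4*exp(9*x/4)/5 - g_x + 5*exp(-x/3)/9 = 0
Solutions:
 g(x) = C1 + 16*exp(9*x/4)/45 - 5*exp(-x/3)/3


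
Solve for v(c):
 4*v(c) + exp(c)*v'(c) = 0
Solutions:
 v(c) = C1*exp(4*exp(-c))


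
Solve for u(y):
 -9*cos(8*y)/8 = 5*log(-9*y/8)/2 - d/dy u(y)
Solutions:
 u(y) = C1 + 5*y*log(-y)/2 - 15*y*log(2)/2 - 5*y/2 + 5*y*log(3) + 9*sin(8*y)/64


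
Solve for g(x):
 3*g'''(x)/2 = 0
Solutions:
 g(x) = C1 + C2*x + C3*x^2


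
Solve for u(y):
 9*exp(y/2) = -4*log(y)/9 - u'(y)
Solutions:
 u(y) = C1 - 4*y*log(y)/9 + 4*y/9 - 18*exp(y/2)


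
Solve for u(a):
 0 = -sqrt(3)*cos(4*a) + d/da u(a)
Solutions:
 u(a) = C1 + sqrt(3)*sin(4*a)/4


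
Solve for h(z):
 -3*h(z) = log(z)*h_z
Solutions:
 h(z) = C1*exp(-3*li(z))


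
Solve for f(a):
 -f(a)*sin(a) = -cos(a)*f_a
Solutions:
 f(a) = C1/cos(a)


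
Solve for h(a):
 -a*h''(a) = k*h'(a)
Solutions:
 h(a) = C1 + a^(1 - re(k))*(C2*sin(log(a)*Abs(im(k))) + C3*cos(log(a)*im(k)))


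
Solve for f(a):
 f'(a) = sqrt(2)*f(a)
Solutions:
 f(a) = C1*exp(sqrt(2)*a)


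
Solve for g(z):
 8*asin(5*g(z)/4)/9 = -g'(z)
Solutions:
 Integral(1/asin(5*_y/4), (_y, g(z))) = C1 - 8*z/9


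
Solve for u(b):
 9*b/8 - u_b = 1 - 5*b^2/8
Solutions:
 u(b) = C1 + 5*b^3/24 + 9*b^2/16 - b


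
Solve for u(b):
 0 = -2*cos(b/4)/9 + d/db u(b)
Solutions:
 u(b) = C1 + 8*sin(b/4)/9


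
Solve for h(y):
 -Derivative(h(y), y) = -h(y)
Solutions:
 h(y) = C1*exp(y)


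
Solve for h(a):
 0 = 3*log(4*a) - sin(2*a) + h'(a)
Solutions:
 h(a) = C1 - 3*a*log(a) - 6*a*log(2) + 3*a - cos(2*a)/2


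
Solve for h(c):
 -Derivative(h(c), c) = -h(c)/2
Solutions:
 h(c) = C1*exp(c/2)


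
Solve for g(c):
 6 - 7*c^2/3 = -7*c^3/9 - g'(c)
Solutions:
 g(c) = C1 - 7*c^4/36 + 7*c^3/9 - 6*c


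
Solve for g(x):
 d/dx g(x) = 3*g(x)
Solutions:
 g(x) = C1*exp(3*x)


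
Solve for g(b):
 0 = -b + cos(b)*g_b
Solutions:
 g(b) = C1 + Integral(b/cos(b), b)


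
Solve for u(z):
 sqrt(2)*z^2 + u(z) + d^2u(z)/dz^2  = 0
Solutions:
 u(z) = C1*sin(z) + C2*cos(z) - sqrt(2)*z^2 + 2*sqrt(2)


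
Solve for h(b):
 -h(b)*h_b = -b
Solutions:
 h(b) = -sqrt(C1 + b^2)
 h(b) = sqrt(C1 + b^2)


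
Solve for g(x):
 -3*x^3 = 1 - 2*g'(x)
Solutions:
 g(x) = C1 + 3*x^4/8 + x/2


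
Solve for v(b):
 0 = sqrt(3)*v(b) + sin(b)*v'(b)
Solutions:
 v(b) = C1*(cos(b) + 1)^(sqrt(3)/2)/(cos(b) - 1)^(sqrt(3)/2)


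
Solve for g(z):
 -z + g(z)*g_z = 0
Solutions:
 g(z) = -sqrt(C1 + z^2)
 g(z) = sqrt(C1 + z^2)


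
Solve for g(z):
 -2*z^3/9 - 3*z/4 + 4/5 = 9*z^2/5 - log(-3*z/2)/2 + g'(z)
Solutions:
 g(z) = C1 - z^4/18 - 3*z^3/5 - 3*z^2/8 + z*log(-z)/2 + z*(-5*log(2) + 3 + 5*log(3))/10


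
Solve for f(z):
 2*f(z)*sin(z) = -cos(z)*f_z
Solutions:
 f(z) = C1*cos(z)^2


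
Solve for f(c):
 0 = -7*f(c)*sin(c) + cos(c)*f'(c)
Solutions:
 f(c) = C1/cos(c)^7


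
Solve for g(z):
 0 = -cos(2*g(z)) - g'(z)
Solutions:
 g(z) = -asin((C1 + exp(4*z))/(C1 - exp(4*z)))/2 + pi/2
 g(z) = asin((C1 + exp(4*z))/(C1 - exp(4*z)))/2


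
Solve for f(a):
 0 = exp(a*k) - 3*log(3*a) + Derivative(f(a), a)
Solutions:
 f(a) = C1 + 3*a*log(a) + 3*a*(-1 + log(3)) + Piecewise((-exp(a*k)/k, Ne(k, 0)), (-a, True))


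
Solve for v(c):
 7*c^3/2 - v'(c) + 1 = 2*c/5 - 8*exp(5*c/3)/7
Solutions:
 v(c) = C1 + 7*c^4/8 - c^2/5 + c + 24*exp(5*c/3)/35


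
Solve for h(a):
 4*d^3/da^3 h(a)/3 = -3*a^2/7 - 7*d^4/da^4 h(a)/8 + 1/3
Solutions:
 h(a) = C1 + C2*a + C3*a^2 + C4*exp(-32*a/21) - 3*a^5/560 + 9*a^4/512 - 55*a^3/12288


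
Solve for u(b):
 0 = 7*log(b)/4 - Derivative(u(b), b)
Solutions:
 u(b) = C1 + 7*b*log(b)/4 - 7*b/4


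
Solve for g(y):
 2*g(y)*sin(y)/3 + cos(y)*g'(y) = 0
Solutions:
 g(y) = C1*cos(y)^(2/3)


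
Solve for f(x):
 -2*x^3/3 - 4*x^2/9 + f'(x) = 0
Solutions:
 f(x) = C1 + x^4/6 + 4*x^3/27


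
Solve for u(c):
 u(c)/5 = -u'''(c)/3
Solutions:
 u(c) = C3*exp(-3^(1/3)*5^(2/3)*c/5) + (C1*sin(3^(5/6)*5^(2/3)*c/10) + C2*cos(3^(5/6)*5^(2/3)*c/10))*exp(3^(1/3)*5^(2/3)*c/10)


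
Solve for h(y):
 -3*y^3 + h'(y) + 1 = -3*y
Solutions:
 h(y) = C1 + 3*y^4/4 - 3*y^2/2 - y


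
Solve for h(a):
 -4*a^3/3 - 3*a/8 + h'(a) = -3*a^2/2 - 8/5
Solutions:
 h(a) = C1 + a^4/3 - a^3/2 + 3*a^2/16 - 8*a/5


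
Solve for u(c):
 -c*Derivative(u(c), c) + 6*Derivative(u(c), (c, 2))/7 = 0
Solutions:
 u(c) = C1 + C2*erfi(sqrt(21)*c/6)


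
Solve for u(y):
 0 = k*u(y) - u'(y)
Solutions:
 u(y) = C1*exp(k*y)


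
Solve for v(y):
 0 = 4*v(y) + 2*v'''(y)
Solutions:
 v(y) = C3*exp(-2^(1/3)*y) + (C1*sin(2^(1/3)*sqrt(3)*y/2) + C2*cos(2^(1/3)*sqrt(3)*y/2))*exp(2^(1/3)*y/2)


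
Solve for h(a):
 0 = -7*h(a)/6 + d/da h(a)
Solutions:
 h(a) = C1*exp(7*a/6)


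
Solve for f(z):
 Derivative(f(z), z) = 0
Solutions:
 f(z) = C1


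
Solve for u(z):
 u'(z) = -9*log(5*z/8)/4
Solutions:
 u(z) = C1 - 9*z*log(z)/4 - 9*z*log(5)/4 + 9*z/4 + 27*z*log(2)/4


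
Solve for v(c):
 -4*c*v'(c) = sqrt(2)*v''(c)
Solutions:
 v(c) = C1 + C2*erf(2^(1/4)*c)


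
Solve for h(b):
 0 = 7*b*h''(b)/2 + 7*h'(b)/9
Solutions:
 h(b) = C1 + C2*b^(7/9)


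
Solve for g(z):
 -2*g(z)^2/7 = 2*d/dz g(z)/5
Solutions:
 g(z) = 7/(C1 + 5*z)


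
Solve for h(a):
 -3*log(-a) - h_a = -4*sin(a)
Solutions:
 h(a) = C1 - 3*a*log(-a) + 3*a - 4*cos(a)


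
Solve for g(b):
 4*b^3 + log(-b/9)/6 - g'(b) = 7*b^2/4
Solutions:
 g(b) = C1 + b^4 - 7*b^3/12 + b*log(-b)/6 + b*(-2*log(3) - 1)/6


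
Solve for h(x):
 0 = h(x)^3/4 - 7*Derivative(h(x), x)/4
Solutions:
 h(x) = -sqrt(14)*sqrt(-1/(C1 + x))/2
 h(x) = sqrt(14)*sqrt(-1/(C1 + x))/2


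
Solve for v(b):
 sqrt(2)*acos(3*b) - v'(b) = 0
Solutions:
 v(b) = C1 + sqrt(2)*(b*acos(3*b) - sqrt(1 - 9*b^2)/3)


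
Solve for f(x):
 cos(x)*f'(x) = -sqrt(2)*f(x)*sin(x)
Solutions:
 f(x) = C1*cos(x)^(sqrt(2))


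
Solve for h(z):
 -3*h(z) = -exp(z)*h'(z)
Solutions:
 h(z) = C1*exp(-3*exp(-z))


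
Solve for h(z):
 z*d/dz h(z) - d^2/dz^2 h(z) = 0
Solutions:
 h(z) = C1 + C2*erfi(sqrt(2)*z/2)


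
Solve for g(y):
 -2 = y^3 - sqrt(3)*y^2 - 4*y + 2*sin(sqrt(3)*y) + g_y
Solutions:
 g(y) = C1 - y^4/4 + sqrt(3)*y^3/3 + 2*y^2 - 2*y + 2*sqrt(3)*cos(sqrt(3)*y)/3


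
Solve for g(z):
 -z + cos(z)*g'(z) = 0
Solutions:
 g(z) = C1 + Integral(z/cos(z), z)


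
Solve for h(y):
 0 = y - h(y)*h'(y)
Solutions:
 h(y) = -sqrt(C1 + y^2)
 h(y) = sqrt(C1 + y^2)


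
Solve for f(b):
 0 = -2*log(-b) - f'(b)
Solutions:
 f(b) = C1 - 2*b*log(-b) + 2*b


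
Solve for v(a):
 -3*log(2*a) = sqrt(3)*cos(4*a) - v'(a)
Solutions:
 v(a) = C1 + 3*a*log(a) - 3*a + 3*a*log(2) + sqrt(3)*sin(4*a)/4


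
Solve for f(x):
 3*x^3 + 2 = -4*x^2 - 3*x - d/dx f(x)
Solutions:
 f(x) = C1 - 3*x^4/4 - 4*x^3/3 - 3*x^2/2 - 2*x


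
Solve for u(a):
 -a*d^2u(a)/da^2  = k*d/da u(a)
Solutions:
 u(a) = C1 + a^(1 - re(k))*(C2*sin(log(a)*Abs(im(k))) + C3*cos(log(a)*im(k)))


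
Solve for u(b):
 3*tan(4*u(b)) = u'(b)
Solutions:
 u(b) = -asin(C1*exp(12*b))/4 + pi/4
 u(b) = asin(C1*exp(12*b))/4


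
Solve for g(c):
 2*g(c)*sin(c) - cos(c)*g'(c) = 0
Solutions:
 g(c) = C1/cos(c)^2


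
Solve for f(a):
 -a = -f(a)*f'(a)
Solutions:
 f(a) = -sqrt(C1 + a^2)
 f(a) = sqrt(C1 + a^2)


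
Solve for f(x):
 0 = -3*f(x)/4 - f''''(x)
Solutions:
 f(x) = (C1*sin(3^(1/4)*x/2) + C2*cos(3^(1/4)*x/2))*exp(-3^(1/4)*x/2) + (C3*sin(3^(1/4)*x/2) + C4*cos(3^(1/4)*x/2))*exp(3^(1/4)*x/2)


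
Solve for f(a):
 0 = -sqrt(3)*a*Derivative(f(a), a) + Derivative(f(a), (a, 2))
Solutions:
 f(a) = C1 + C2*erfi(sqrt(2)*3^(1/4)*a/2)


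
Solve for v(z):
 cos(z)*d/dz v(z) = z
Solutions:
 v(z) = C1 + Integral(z/cos(z), z)


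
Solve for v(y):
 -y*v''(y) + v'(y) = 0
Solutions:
 v(y) = C1 + C2*y^2


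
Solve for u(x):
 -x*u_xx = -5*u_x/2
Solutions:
 u(x) = C1 + C2*x^(7/2)


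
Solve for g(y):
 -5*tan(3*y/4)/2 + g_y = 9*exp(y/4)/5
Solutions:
 g(y) = C1 + 36*exp(y/4)/5 - 10*log(cos(3*y/4))/3


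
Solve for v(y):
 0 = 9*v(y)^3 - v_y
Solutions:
 v(y) = -sqrt(2)*sqrt(-1/(C1 + 9*y))/2
 v(y) = sqrt(2)*sqrt(-1/(C1 + 9*y))/2


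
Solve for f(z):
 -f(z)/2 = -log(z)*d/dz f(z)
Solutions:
 f(z) = C1*exp(li(z)/2)


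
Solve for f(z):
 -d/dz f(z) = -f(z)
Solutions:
 f(z) = C1*exp(z)


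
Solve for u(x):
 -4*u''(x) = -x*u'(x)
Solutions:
 u(x) = C1 + C2*erfi(sqrt(2)*x/4)


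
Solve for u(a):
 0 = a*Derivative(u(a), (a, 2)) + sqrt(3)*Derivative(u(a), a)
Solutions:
 u(a) = C1 + C2*a^(1 - sqrt(3))


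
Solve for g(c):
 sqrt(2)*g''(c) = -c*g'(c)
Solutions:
 g(c) = C1 + C2*erf(2^(1/4)*c/2)


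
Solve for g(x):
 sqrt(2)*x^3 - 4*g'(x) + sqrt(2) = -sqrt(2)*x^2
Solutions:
 g(x) = C1 + sqrt(2)*x^4/16 + sqrt(2)*x^3/12 + sqrt(2)*x/4


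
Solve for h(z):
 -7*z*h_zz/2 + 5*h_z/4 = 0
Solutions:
 h(z) = C1 + C2*z^(19/14)


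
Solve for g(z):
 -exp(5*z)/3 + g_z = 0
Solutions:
 g(z) = C1 + exp(5*z)/15


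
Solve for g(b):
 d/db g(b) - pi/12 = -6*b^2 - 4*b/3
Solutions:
 g(b) = C1 - 2*b^3 - 2*b^2/3 + pi*b/12


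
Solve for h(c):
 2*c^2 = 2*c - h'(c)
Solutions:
 h(c) = C1 - 2*c^3/3 + c^2


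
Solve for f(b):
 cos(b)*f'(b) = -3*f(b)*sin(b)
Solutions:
 f(b) = C1*cos(b)^3


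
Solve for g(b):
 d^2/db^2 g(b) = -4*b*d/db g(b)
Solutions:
 g(b) = C1 + C2*erf(sqrt(2)*b)


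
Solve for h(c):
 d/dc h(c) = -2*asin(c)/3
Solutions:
 h(c) = C1 - 2*c*asin(c)/3 - 2*sqrt(1 - c^2)/3


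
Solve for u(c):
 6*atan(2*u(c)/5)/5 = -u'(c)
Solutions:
 Integral(1/atan(2*_y/5), (_y, u(c))) = C1 - 6*c/5


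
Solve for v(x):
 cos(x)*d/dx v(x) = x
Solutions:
 v(x) = C1 + Integral(x/cos(x), x)


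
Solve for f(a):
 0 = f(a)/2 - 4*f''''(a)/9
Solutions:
 f(a) = C1*exp(-2^(1/4)*sqrt(3)*a/2) + C2*exp(2^(1/4)*sqrt(3)*a/2) + C3*sin(2^(1/4)*sqrt(3)*a/2) + C4*cos(2^(1/4)*sqrt(3)*a/2)


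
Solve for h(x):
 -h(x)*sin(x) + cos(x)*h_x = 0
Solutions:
 h(x) = C1/cos(x)


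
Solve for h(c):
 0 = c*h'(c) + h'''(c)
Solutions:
 h(c) = C1 + Integral(C2*airyai(-c) + C3*airybi(-c), c)


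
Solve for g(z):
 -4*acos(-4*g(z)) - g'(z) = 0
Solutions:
 Integral(1/acos(-4*_y), (_y, g(z))) = C1 - 4*z


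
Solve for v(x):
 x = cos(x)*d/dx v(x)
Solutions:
 v(x) = C1 + Integral(x/cos(x), x)


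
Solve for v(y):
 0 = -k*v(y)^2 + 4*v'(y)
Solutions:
 v(y) = -4/(C1 + k*y)


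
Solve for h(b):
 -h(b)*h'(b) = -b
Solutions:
 h(b) = -sqrt(C1 + b^2)
 h(b) = sqrt(C1 + b^2)


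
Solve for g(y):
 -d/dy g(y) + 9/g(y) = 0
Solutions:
 g(y) = -sqrt(C1 + 18*y)
 g(y) = sqrt(C1 + 18*y)


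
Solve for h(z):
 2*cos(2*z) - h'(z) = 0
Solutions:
 h(z) = C1 + sin(2*z)


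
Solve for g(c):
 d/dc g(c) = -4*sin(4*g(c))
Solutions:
 g(c) = -acos((-C1 - exp(32*c))/(C1 - exp(32*c)))/4 + pi/2
 g(c) = acos((-C1 - exp(32*c))/(C1 - exp(32*c)))/4


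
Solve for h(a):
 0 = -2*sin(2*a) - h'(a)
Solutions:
 h(a) = C1 + cos(2*a)


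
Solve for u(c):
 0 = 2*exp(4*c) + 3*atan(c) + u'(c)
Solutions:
 u(c) = C1 - 3*c*atan(c) - exp(4*c)/2 + 3*log(c^2 + 1)/2


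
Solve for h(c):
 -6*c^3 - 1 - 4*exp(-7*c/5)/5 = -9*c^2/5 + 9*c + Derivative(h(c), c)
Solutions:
 h(c) = C1 - 3*c^4/2 + 3*c^3/5 - 9*c^2/2 - c + 4*exp(-7*c/5)/7


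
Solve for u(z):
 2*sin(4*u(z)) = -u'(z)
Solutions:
 u(z) = -acos((-C1 - exp(16*z))/(C1 - exp(16*z)))/4 + pi/2
 u(z) = acos((-C1 - exp(16*z))/(C1 - exp(16*z)))/4


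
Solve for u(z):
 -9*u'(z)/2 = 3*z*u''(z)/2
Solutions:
 u(z) = C1 + C2/z^2


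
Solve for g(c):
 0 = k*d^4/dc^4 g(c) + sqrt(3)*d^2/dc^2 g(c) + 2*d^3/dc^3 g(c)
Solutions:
 g(c) = C1 + C2*c + C3*exp(c*(sqrt(-sqrt(3)*k + 1) - 1)/k) + C4*exp(-c*(sqrt(-sqrt(3)*k + 1) + 1)/k)


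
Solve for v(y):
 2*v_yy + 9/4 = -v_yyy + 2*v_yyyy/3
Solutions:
 v(y) = C1 + C2*y + C3*exp(y*(3 - sqrt(57))/4) + C4*exp(y*(3 + sqrt(57))/4) - 9*y^2/16


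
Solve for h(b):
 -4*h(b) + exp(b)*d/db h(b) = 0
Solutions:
 h(b) = C1*exp(-4*exp(-b))


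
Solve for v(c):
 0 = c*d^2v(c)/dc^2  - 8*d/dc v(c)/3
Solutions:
 v(c) = C1 + C2*c^(11/3)


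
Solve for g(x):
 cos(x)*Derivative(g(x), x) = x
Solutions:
 g(x) = C1 + Integral(x/cos(x), x)


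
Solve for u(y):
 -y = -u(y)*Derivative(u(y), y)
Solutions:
 u(y) = -sqrt(C1 + y^2)
 u(y) = sqrt(C1 + y^2)


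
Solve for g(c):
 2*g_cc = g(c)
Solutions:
 g(c) = C1*exp(-sqrt(2)*c/2) + C2*exp(sqrt(2)*c/2)


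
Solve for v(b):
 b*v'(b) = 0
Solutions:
 v(b) = C1


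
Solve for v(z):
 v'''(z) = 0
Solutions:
 v(z) = C1 + C2*z + C3*z^2


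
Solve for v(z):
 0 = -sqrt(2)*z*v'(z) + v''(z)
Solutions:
 v(z) = C1 + C2*erfi(2^(3/4)*z/2)


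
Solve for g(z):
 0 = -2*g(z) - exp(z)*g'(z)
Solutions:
 g(z) = C1*exp(2*exp(-z))


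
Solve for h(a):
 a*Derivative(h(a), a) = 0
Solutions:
 h(a) = C1


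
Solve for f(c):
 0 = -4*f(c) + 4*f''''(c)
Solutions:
 f(c) = C1*exp(-c) + C2*exp(c) + C3*sin(c) + C4*cos(c)


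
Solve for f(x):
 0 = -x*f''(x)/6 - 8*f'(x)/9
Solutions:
 f(x) = C1 + C2/x^(13/3)


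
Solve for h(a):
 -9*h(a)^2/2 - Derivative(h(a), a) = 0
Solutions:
 h(a) = 2/(C1 + 9*a)


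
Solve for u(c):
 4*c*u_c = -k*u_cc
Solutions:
 u(c) = C1 + C2*sqrt(k)*erf(sqrt(2)*c*sqrt(1/k))


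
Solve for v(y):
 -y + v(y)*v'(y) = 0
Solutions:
 v(y) = -sqrt(C1 + y^2)
 v(y) = sqrt(C1 + y^2)


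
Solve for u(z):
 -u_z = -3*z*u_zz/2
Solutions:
 u(z) = C1 + C2*z^(5/3)


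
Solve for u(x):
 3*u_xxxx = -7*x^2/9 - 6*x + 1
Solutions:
 u(x) = C1 + C2*x + C3*x^2 + C4*x^3 - 7*x^6/9720 - x^5/60 + x^4/72


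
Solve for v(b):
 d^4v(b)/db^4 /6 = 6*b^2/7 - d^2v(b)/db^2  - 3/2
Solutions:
 v(b) = C1 + C2*b + C3*sin(sqrt(6)*b) + C4*cos(sqrt(6)*b) + b^4/14 - 25*b^2/28


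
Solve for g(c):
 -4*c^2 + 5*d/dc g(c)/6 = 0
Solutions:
 g(c) = C1 + 8*c^3/5


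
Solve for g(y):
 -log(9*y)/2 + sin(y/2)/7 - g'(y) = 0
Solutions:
 g(y) = C1 - y*log(y)/2 - y*log(3) + y/2 - 2*cos(y/2)/7


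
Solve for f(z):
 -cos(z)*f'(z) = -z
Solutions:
 f(z) = C1 + Integral(z/cos(z), z)


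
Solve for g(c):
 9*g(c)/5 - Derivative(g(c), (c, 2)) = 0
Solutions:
 g(c) = C1*exp(-3*sqrt(5)*c/5) + C2*exp(3*sqrt(5)*c/5)


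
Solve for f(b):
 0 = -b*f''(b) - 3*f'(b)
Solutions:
 f(b) = C1 + C2/b^2


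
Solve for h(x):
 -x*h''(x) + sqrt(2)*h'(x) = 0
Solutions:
 h(x) = C1 + C2*x^(1 + sqrt(2))


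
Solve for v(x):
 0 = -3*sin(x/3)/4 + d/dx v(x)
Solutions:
 v(x) = C1 - 9*cos(x/3)/4


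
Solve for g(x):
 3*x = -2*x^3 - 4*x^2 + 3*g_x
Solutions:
 g(x) = C1 + x^4/6 + 4*x^3/9 + x^2/2


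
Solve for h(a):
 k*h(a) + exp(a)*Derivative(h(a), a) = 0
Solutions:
 h(a) = C1*exp(k*exp(-a))


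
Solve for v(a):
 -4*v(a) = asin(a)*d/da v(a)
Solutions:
 v(a) = C1*exp(-4*Integral(1/asin(a), a))


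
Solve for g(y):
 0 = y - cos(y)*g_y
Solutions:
 g(y) = C1 + Integral(y/cos(y), y)


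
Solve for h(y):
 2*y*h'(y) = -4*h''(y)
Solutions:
 h(y) = C1 + C2*erf(y/2)


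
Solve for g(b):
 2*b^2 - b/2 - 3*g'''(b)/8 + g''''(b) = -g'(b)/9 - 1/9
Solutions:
 g(b) = C1 + C2*exp(b*(3*3^(2/3)/(16*sqrt(238) + 247)^(1/3) + 6 + 3^(1/3)*(16*sqrt(238) + 247)^(1/3))/48)*sin(3^(1/6)*b*(-3^(2/3)*(16*sqrt(238) + 247)^(1/3) + 9/(16*sqrt(238) + 247)^(1/3))/48) + C3*exp(b*(3*3^(2/3)/(16*sqrt(238) + 247)^(1/3) + 6 + 3^(1/3)*(16*sqrt(238) + 247)^(1/3))/48)*cos(3^(1/6)*b*(-3^(2/3)*(16*sqrt(238) + 247)^(1/3) + 9/(16*sqrt(238) + 247)^(1/3))/48) + C4*exp(b*(-3^(1/3)*(16*sqrt(238) + 247)^(1/3) - 3*3^(2/3)/(16*sqrt(238) + 247)^(1/3) + 3)/24) - 6*b^3 + 9*b^2/4 - 245*b/2


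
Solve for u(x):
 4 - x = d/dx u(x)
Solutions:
 u(x) = C1 - x^2/2 + 4*x


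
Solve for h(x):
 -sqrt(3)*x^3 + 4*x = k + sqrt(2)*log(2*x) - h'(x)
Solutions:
 h(x) = C1 + k*x + sqrt(3)*x^4/4 - 2*x^2 + sqrt(2)*x*log(x) - sqrt(2)*x + sqrt(2)*x*log(2)


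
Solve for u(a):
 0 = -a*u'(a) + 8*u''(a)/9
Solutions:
 u(a) = C1 + C2*erfi(3*a/4)


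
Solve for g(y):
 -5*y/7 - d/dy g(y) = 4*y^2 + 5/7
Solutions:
 g(y) = C1 - 4*y^3/3 - 5*y^2/14 - 5*y/7


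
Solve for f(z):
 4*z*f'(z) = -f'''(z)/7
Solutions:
 f(z) = C1 + Integral(C2*airyai(-28^(1/3)*z) + C3*airybi(-28^(1/3)*z), z)


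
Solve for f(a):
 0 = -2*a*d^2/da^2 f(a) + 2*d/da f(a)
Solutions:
 f(a) = C1 + C2*a^2


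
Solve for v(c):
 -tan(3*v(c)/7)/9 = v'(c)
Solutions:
 v(c) = -7*asin(C1*exp(-c/21))/3 + 7*pi/3
 v(c) = 7*asin(C1*exp(-c/21))/3


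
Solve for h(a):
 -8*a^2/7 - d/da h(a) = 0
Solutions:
 h(a) = C1 - 8*a^3/21


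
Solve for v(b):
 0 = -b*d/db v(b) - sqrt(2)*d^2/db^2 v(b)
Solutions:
 v(b) = C1 + C2*erf(2^(1/4)*b/2)


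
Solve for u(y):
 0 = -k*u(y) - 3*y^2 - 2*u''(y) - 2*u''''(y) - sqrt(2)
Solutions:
 u(y) = C1*exp(-sqrt(2)*y*sqrt(-sqrt(1 - 2*k) - 1)/2) + C2*exp(sqrt(2)*y*sqrt(-sqrt(1 - 2*k) - 1)/2) + C3*exp(-sqrt(2)*y*sqrt(sqrt(1 - 2*k) - 1)/2) + C4*exp(sqrt(2)*y*sqrt(sqrt(1 - 2*k) - 1)/2) - 3*y^2/k - sqrt(2)/k + 12/k^2


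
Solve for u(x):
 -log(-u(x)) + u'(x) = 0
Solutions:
 -li(-u(x)) = C1 + x


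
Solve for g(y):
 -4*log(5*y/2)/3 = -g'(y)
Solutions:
 g(y) = C1 + 4*y*log(y)/3 - 4*y/3 - 4*y*log(2)/3 + 4*y*log(5)/3


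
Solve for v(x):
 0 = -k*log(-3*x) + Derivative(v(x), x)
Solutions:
 v(x) = C1 + k*x*log(-x) + k*x*(-1 + log(3))
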